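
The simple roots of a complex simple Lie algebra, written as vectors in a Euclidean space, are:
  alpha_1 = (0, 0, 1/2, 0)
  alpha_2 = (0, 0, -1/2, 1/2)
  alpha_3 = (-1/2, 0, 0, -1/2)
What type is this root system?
type B_3

Compute the Cartan integers a_ij = 2(alpha_i, alpha_j)/(alpha_j, alpha_j); the resulting 3x3 Cartan matrix is
[[2, -1, 0], [-2, 2, -1], [0, -1, 2]].
The roots have two lengths (squared-length ratio 2:1); the short ones are alpha_{1}. The associated Dynkin diagram is a chain of 3 nodes with a double edge at one end; the terminal node there is the unique short simple root (B_3), so the type is B_3 (the algebra so(7)).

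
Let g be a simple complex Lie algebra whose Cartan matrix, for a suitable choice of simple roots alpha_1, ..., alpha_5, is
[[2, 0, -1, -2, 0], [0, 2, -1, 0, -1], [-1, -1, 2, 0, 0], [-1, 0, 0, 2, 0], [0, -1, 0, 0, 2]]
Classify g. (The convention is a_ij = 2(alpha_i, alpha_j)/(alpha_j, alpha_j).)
B_5

The matrix has rank 5 with 2's on the diagonal. Reading the off-diagonal entries as Dynkin edges (a single edge where a_ij = a_ji = -1; a double or triple edge where a_ij * a_ji = 2 or 3), the diagram is a chain of 5 nodes with a double edge at one end; the terminal node there is the unique short simple root (B_5). One simple-root ordering that puts it in standard form is (alpha_5, alpha_2, alpha_3, alpha_1, alpha_4). So the algebra is type B_5, i.e. so(11).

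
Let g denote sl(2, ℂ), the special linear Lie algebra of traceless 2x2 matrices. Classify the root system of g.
This is sl(2), which has dimension 2^2 - 1 = 3 and rank 2 - 1 = 1 (a Cartan subalgebra is the diagonal traceless matrices). In the classification of classical Lie algebras, the special linear algebra sl(n+1) has type A_n; here n = 1, so the Dynkin diagram is a chain of 1 nodes with single edges (A_1). Hence the type is A_1.

A_1 (sl(2))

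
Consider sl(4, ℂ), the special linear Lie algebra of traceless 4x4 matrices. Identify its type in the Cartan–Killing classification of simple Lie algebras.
type A_3

This is sl(4), which has dimension 4^2 - 1 = 15 and rank 4 - 1 = 3 (a Cartan subalgebra is the diagonal traceless matrices). In the classification of classical Lie algebras, the special linear algebra sl(n+1) has type A_n; here n = 3, so the Dynkin diagram is a chain of 3 nodes with single edges (A_3). Hence the type is A_3.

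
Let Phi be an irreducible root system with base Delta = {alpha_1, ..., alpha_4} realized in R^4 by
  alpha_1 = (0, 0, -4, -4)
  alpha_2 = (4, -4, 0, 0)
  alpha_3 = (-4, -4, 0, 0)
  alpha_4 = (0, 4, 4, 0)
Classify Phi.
D4

Compute the Cartan integers a_ij = 2(alpha_i, alpha_j)/(alpha_j, alpha_j); the resulting 4x4 Cartan matrix is
[[2, 0, 0, -1], [0, 2, 0, -1], [0, 0, 2, -1], [-1, -1, -1, 2]].
All simple roots have the same length, so the diagram is simply laced. The associated Dynkin diagram is a chain of 2 nodes with a fork of two nodes at one end (D_4), so the type is D_4 (the algebra so(8)).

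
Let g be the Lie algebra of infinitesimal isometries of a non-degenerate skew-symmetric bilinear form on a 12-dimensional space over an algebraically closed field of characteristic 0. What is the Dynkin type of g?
This is sp(12), which has dimension 12(12+1)/2 = 78 and rank 12/2 = 6. In the classification of classical Lie algebras, the symplectic algebra sp(2n) has type C_n; here n = 6, so the Dynkin diagram is a chain of 6 nodes with a double edge at one end; the terminal node there is the unique long simple root (C_6). Hence the type is C_6.

C_6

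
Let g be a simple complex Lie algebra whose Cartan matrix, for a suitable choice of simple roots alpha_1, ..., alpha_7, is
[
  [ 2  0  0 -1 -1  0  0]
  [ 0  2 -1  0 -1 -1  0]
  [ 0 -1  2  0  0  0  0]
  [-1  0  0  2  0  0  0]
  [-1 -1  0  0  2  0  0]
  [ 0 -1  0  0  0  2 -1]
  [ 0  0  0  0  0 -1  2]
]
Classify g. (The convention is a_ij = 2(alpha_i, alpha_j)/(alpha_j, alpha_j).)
E_7

The matrix has rank 7 with 2's on the diagonal. Reading the off-diagonal entries as Dynkin edges (a single edge where a_ij = a_ji = -1; a double or triple edge where a_ij * a_ji = 2 or 3), the diagram is a chain of 6 nodes with one extra node attached to the third node from one end (E_7). One simple-root ordering that puts it in standard form is (alpha_7, alpha_3, alpha_6, alpha_2, alpha_5, alpha_1, alpha_4). So the algebra is type E_7.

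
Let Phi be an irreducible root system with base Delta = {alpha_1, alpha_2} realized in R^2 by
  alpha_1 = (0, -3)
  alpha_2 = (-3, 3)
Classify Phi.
Compute the Cartan integers a_ij = 2(alpha_i, alpha_j)/(alpha_j, alpha_j); the resulting 2x2 Cartan matrix is
[[2, -1], [-2, 2]].
The roots have two lengths (squared-length ratio 2:1); the short ones are alpha_{1}. The associated Dynkin diagram is a chain of 2 nodes with a double edge at one end; the terminal node there is the unique short simple root (B_2), so the type is B_2 (the algebra so(5)).

B_2 (so(5))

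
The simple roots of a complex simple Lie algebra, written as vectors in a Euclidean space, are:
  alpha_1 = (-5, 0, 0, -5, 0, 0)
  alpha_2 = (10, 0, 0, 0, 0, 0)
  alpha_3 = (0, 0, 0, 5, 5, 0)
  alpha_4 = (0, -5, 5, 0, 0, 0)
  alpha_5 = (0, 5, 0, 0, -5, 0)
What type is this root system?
Compute the Cartan integers a_ij = 2(alpha_i, alpha_j)/(alpha_j, alpha_j); the resulting 5x5 Cartan matrix is
[[2, -1, -1, 0, 0], [-2, 2, 0, 0, 0], [-1, 0, 2, 0, -1], [0, 0, 0, 2, -1], [0, 0, -1, -1, 2]].
The roots have two lengths (squared-length ratio 2:1); the short ones are alpha_{1,3,4,5}. The associated Dynkin diagram is a chain of 5 nodes with a double edge at one end; the terminal node there is the unique long simple root (C_5), so the type is C_5 (the algebra sp(10)).

C_5 (sp(10))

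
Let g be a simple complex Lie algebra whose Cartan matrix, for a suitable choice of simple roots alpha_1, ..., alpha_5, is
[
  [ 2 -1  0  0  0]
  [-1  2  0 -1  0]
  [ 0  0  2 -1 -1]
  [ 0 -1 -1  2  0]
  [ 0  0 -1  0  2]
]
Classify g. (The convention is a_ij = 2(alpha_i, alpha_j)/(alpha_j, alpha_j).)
The matrix has rank 5 with 2's on the diagonal. Reading the off-diagonal entries as Dynkin edges (a single edge where a_ij = a_ji = -1; a double or triple edge where a_ij * a_ji = 2 or 3), the diagram is a chain of 5 nodes with single edges (A_5). One simple-root ordering that puts it in standard form is (alpha_5, alpha_3, alpha_4, alpha_2, alpha_1). So the algebra is type A_5, i.e. sl(6).

A_5 (sl(6))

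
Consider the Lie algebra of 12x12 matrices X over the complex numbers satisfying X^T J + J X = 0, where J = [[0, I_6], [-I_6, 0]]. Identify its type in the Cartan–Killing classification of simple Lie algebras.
This is sp(12), which has dimension 12(12+1)/2 = 78 and rank 12/2 = 6. In the classification of classical Lie algebras, the symplectic algebra sp(2n) has type C_n; here n = 6, so the Dynkin diagram is a chain of 6 nodes with a double edge at one end; the terminal node there is the unique long simple root (C_6). Hence the type is C_6.

C_6 (sp(12))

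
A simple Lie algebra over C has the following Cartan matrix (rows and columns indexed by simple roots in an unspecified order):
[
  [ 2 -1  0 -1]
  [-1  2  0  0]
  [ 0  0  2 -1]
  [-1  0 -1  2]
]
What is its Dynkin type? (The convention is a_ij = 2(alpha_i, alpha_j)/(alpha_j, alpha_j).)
A4

The matrix has rank 4 with 2's on the diagonal. Reading the off-diagonal entries as Dynkin edges (a single edge where a_ij = a_ji = -1; a double or triple edge where a_ij * a_ji = 2 or 3), the diagram is a chain of 4 nodes with single edges (A_4). One simple-root ordering that puts it in standard form is (alpha_2, alpha_1, alpha_4, alpha_3). So the algebra is type A_4, i.e. sl(5).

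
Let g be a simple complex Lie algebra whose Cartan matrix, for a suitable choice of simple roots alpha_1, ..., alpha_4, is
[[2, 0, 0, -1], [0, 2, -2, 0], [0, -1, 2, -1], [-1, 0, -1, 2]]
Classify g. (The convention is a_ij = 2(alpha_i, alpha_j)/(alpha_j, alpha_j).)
The matrix has rank 4 with 2's on the diagonal. Reading the off-diagonal entries as Dynkin edges (a single edge where a_ij = a_ji = -1; a double or triple edge where a_ij * a_ji = 2 or 3), the diagram is a chain of 4 nodes with a double edge at one end; the terminal node there is the unique long simple root (C_4). One simple-root ordering that puts it in standard form is (alpha_1, alpha_4, alpha_3, alpha_2). So the algebra is type C_4, i.e. sp(8).

type C_4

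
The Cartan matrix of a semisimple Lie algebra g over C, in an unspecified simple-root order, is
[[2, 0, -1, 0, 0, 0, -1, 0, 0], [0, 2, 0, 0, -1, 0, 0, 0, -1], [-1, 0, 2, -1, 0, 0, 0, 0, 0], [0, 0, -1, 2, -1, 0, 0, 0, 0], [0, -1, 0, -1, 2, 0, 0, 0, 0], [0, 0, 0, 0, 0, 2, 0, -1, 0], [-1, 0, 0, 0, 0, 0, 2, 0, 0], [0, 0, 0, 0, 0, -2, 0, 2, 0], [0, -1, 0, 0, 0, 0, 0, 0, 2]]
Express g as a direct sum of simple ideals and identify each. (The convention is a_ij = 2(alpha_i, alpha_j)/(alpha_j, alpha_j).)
The diagram associated to this matrix has two connected components: the simple roots {alpha_1, alpha_2, alpha_3, alpha_4, alpha_5, alpha_7, alpha_9} form a chain of 7 nodes with single edges (A_7), and {alpha_6, alpha_8} form a chain of 2 nodes with a double edge at one end; the terminal node there is the unique short simple root (B_2). A semisimple Lie algebra decomposes uniquely as the direct sum of simple ideals, one per connected component of its Dynkin diagram, so g ≅ A_7 ⊕ B_2 (dimension 63 + 10 = 73).

A_7 ⊕ B_2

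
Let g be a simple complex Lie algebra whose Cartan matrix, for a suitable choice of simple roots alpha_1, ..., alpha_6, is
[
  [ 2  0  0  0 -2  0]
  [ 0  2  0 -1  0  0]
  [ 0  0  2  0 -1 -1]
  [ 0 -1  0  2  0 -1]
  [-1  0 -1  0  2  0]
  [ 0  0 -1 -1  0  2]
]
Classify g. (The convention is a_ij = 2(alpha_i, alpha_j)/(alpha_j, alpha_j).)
type C_6

The matrix has rank 6 with 2's on the diagonal. Reading the off-diagonal entries as Dynkin edges (a single edge where a_ij = a_ji = -1; a double or triple edge where a_ij * a_ji = 2 or 3), the diagram is a chain of 6 nodes with a double edge at one end; the terminal node there is the unique long simple root (C_6). One simple-root ordering that puts it in standard form is (alpha_2, alpha_4, alpha_6, alpha_3, alpha_5, alpha_1). So the algebra is type C_6, i.e. sp(12).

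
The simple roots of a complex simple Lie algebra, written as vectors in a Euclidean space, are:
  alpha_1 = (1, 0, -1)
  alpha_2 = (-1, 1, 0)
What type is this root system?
A2

Compute the Cartan integers a_ij = 2(alpha_i, alpha_j)/(alpha_j, alpha_j); the resulting 2x2 Cartan matrix is
[[2, -1], [-1, 2]].
All simple roots have the same length, so the diagram is simply laced. The associated Dynkin diagram is a chain of 2 nodes with single edges (A_2), so the type is A_2 (the algebra sl(3)).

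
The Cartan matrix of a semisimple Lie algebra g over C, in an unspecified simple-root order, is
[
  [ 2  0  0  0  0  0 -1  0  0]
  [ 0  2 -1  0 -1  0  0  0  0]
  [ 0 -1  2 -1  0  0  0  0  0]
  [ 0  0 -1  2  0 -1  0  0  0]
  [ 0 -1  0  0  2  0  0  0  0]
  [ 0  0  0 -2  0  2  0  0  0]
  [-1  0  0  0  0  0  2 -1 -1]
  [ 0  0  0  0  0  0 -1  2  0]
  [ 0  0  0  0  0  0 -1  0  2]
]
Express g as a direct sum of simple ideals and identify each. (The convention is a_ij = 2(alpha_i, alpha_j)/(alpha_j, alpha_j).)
C_5 (sp(10)) + D_4 (so(8))

The diagram associated to this matrix has two connected components: the simple roots {alpha_2, alpha_3, alpha_4, alpha_5, alpha_6} form a chain of 5 nodes with a double edge at one end; the terminal node there is the unique long simple root (C_5), and {alpha_1, alpha_7, alpha_8, alpha_9} form a chain of 2 nodes with a fork of two nodes at one end (D_4). A semisimple Lie algebra decomposes uniquely as the direct sum of simple ideals, one per connected component of its Dynkin diagram, so g ≅ C_5 ⊕ D_4 (dimension 55 + 28 = 83).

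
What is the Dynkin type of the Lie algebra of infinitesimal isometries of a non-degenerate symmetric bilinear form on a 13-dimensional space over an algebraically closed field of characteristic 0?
This is so(13) with 13 odd, which has dimension 13(13-1)/2 = 78 and rank (13-1)/2 = 6. In the classification of classical Lie algebras, the orthogonal algebra so(2n+1) in an odd number of variables has type B_n; here n = 6, so the Dynkin diagram is a chain of 6 nodes with a double edge at one end; the terminal node there is the unique short simple root (B_6). Hence the type is B_6.

B6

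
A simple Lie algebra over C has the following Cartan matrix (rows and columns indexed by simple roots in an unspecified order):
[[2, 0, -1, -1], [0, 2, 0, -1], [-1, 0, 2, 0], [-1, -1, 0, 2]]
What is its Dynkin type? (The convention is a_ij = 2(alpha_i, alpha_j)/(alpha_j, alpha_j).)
A4

The matrix has rank 4 with 2's on the diagonal. Reading the off-diagonal entries as Dynkin edges (a single edge where a_ij = a_ji = -1; a double or triple edge where a_ij * a_ji = 2 or 3), the diagram is a chain of 4 nodes with single edges (A_4). One simple-root ordering that puts it in standard form is (alpha_2, alpha_4, alpha_1, alpha_3). So the algebra is type A_4, i.e. sl(5).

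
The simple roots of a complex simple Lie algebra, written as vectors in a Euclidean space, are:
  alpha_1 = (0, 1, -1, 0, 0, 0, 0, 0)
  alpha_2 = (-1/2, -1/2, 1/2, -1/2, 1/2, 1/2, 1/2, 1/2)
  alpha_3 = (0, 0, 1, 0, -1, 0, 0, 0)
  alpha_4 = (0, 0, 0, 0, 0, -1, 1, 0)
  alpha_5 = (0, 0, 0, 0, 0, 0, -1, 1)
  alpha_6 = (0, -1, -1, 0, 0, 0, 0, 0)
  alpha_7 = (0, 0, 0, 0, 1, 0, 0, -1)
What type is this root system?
E7

Compute the Cartan integers a_ij = 2(alpha_i, alpha_j)/(alpha_j, alpha_j); the resulting 7x7 Cartan matrix is
[[2, -1, -1, 0, 0, 0, 0], [-1, 2, 0, 0, 0, 0, 0], [-1, 0, 2, 0, 0, -1, -1], [0, 0, 0, 2, -1, 0, 0], [0, 0, 0, -1, 2, 0, -1], [0, 0, -1, 0, 0, 2, 0], [0, 0, -1, 0, -1, 0, 2]].
All simple roots have the same length, so the diagram is simply laced. The associated Dynkin diagram is a chain of 6 nodes with one extra node attached to the third node from one end (E_7), so the type is E_7.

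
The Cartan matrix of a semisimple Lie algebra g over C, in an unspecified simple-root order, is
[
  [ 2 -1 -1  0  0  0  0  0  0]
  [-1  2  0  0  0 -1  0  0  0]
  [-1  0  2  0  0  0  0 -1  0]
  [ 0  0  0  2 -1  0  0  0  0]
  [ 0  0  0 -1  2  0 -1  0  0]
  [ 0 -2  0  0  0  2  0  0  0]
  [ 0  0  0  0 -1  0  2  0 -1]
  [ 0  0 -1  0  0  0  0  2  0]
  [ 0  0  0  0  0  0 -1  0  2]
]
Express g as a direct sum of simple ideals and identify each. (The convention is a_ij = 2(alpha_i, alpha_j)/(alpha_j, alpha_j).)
The diagram associated to this matrix has two connected components: the simple roots {alpha_4, alpha_5, alpha_7, alpha_9} form a chain of 4 nodes with single edges (A_4), and {alpha_1, alpha_2, alpha_3, alpha_6, alpha_8} form a chain of 5 nodes with a double edge at one end; the terminal node there is the unique long simple root (C_5). A semisimple Lie algebra decomposes uniquely as the direct sum of simple ideals, one per connected component of its Dynkin diagram, so g ≅ A_4 ⊕ C_5 (dimension 24 + 55 = 79).

A_4 (sl(5)) + C_5 (sp(10))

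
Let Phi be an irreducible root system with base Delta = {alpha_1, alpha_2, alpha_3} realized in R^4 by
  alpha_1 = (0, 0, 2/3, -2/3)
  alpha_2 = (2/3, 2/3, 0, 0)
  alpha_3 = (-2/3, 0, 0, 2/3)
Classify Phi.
Compute the Cartan integers a_ij = 2(alpha_i, alpha_j)/(alpha_j, alpha_j); the resulting 3x3 Cartan matrix is
[[2, 0, -1], [0, 2, -1], [-1, -1, 2]].
All simple roots have the same length, so the diagram is simply laced. The associated Dynkin diagram is a chain of 3 nodes with single edges (A_3), so the type is A_3 (the algebra sl(4)).

A_3 (sl(4))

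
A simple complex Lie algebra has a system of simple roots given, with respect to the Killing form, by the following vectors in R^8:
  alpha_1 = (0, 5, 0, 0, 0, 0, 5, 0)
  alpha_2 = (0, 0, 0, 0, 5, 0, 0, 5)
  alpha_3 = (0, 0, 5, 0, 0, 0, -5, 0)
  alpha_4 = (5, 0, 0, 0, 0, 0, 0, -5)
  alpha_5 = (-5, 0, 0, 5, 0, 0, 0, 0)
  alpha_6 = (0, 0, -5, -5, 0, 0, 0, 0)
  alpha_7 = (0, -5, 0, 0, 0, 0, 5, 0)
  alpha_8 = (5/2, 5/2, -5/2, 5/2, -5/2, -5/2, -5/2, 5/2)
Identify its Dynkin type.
Compute the Cartan integers a_ij = 2(alpha_i, alpha_j)/(alpha_j, alpha_j); the resulting 8x8 Cartan matrix is
[[2, 0, -1, 0, 0, 0, 0, 0], [0, 2, 0, -1, 0, 0, 0, 0], [-1, 0, 2, 0, 0, -1, -1, 0], [0, -1, 0, 2, -1, 0, 0, 0], [0, 0, 0, -1, 2, -1, 0, 0], [0, 0, -1, 0, -1, 2, 0, 0], [0, 0, -1, 0, 0, 0, 2, -1], [0, 0, 0, 0, 0, 0, -1, 2]].
All simple roots have the same length, so the diagram is simply laced. The associated Dynkin diagram is a chain of 7 nodes with one extra node attached to the third node from one end (E_8), so the type is E_8.

E8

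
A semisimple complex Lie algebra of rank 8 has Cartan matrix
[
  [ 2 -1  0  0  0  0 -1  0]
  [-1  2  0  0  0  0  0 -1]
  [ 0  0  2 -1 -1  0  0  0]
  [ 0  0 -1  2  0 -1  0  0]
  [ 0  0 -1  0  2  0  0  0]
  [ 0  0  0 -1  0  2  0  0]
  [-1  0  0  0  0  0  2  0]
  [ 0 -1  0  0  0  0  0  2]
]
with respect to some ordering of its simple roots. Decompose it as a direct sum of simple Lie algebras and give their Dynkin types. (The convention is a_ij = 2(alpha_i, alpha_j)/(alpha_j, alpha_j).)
The diagram associated to this matrix has two connected components: the simple roots {alpha_1, alpha_2, alpha_7, alpha_8} form a chain of 4 nodes with single edges (A_4), and {alpha_3, alpha_4, alpha_5, alpha_6} form a chain of 4 nodes with single edges (A_4). A semisimple Lie algebra decomposes uniquely as the direct sum of simple ideals, one per connected component of its Dynkin diagram, so g ≅ A_4 ⊕ A_4 (dimension 24 + 24 = 48).

type A_4 ⊕ type A_4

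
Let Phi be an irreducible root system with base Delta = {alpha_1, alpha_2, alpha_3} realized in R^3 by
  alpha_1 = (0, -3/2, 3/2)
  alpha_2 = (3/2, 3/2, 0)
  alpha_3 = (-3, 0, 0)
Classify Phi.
Compute the Cartan integers a_ij = 2(alpha_i, alpha_j)/(alpha_j, alpha_j); the resulting 3x3 Cartan matrix is
[[2, -1, 0], [-1, 2, -1], [0, -2, 2]].
The roots have two lengths (squared-length ratio 2:1); the short ones are alpha_{1,2}. The associated Dynkin diagram is a chain of 3 nodes with a double edge at one end; the terminal node there is the unique long simple root (C_3), so the type is C_3 (the algebra sp(6)).

type C_3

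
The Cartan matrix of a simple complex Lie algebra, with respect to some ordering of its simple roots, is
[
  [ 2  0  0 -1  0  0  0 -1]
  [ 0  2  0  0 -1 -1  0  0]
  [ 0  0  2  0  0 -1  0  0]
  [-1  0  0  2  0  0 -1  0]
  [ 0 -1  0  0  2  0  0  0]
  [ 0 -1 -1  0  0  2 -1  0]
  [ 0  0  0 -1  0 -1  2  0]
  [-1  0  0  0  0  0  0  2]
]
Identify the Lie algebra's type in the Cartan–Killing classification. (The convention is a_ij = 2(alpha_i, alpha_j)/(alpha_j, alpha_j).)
The matrix has rank 8 with 2's on the diagonal. Reading the off-diagonal entries as Dynkin edges (a single edge where a_ij = a_ji = -1; a double or triple edge where a_ij * a_ji = 2 or 3), the diagram is a chain of 7 nodes with one extra node attached to the third node from one end (E_8). One simple-root ordering that puts it in standard form is (alpha_5, alpha_3, alpha_2, alpha_6, alpha_7, alpha_4, alpha_1, alpha_8). So the algebra is type E_8.

type E_8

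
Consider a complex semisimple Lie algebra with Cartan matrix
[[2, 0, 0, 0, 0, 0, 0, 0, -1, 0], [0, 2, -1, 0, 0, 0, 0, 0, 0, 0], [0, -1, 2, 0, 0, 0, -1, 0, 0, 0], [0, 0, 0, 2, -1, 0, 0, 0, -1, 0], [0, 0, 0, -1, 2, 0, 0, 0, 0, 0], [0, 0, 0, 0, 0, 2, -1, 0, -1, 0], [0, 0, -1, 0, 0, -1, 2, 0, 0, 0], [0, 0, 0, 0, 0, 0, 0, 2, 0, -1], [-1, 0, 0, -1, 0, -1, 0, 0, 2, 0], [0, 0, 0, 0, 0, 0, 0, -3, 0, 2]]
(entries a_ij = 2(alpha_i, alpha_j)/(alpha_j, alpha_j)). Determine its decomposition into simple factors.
The diagram associated to this matrix has two connected components: the simple roots {alpha_1, alpha_2, alpha_3, alpha_4, alpha_5, alpha_6, alpha_7, alpha_9} form a chain of 7 nodes with one extra node attached to the third node from one end (E_8), and {alpha_8, alpha_10} form two nodes joined by a triple edge (G_2). A semisimple Lie algebra decomposes uniquely as the direct sum of simple ideals, one per connected component of its Dynkin diagram, so g ≅ E_8 ⊕ G_2 (dimension 248 + 14 = 262).

E_8 ⊕ G_2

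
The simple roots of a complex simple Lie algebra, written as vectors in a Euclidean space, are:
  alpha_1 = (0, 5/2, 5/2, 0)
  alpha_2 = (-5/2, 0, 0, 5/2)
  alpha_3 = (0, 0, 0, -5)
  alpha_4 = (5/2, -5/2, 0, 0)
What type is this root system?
C4

Compute the Cartan integers a_ij = 2(alpha_i, alpha_j)/(alpha_j, alpha_j); the resulting 4x4 Cartan matrix is
[[2, 0, 0, -1], [0, 2, -1, -1], [0, -2, 2, 0], [-1, -1, 0, 2]].
The roots have two lengths (squared-length ratio 2:1); the short ones are alpha_{1,2,4}. The associated Dynkin diagram is a chain of 4 nodes with a double edge at one end; the terminal node there is the unique long simple root (C_4), so the type is C_4 (the algebra sp(8)).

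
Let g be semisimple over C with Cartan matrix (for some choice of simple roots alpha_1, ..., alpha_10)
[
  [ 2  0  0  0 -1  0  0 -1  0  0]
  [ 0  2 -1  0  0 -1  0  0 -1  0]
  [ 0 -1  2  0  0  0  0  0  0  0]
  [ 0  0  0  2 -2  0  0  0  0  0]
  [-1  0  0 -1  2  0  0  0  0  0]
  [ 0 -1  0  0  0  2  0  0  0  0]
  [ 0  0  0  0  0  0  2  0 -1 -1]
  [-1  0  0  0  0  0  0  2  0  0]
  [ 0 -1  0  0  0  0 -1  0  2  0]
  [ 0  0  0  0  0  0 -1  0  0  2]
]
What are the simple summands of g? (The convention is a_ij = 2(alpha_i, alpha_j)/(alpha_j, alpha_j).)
C_4 (sp(8)) ⊕ D_6 (so(12))

The diagram associated to this matrix has two connected components: the simple roots {alpha_1, alpha_4, alpha_5, alpha_8} form a chain of 4 nodes with a double edge at one end; the terminal node there is the unique long simple root (C_4), and {alpha_2, alpha_3, alpha_6, alpha_7, alpha_9, alpha_10} form a chain of 4 nodes with a fork of two nodes at one end (D_6). A semisimple Lie algebra decomposes uniquely as the direct sum of simple ideals, one per connected component of its Dynkin diagram, so g ≅ C_4 ⊕ D_6 (dimension 36 + 66 = 102).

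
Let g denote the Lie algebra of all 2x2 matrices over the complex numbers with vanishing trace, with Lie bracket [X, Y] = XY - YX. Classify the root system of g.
This is sl(2), which has dimension 2^2 - 1 = 3 and rank 2 - 1 = 1 (a Cartan subalgebra is the diagonal traceless matrices). In the classification of classical Lie algebras, the special linear algebra sl(n+1) has type A_n; here n = 1, so the Dynkin diagram is a chain of 1 nodes with single edges (A_1). Hence the type is A_1.

A1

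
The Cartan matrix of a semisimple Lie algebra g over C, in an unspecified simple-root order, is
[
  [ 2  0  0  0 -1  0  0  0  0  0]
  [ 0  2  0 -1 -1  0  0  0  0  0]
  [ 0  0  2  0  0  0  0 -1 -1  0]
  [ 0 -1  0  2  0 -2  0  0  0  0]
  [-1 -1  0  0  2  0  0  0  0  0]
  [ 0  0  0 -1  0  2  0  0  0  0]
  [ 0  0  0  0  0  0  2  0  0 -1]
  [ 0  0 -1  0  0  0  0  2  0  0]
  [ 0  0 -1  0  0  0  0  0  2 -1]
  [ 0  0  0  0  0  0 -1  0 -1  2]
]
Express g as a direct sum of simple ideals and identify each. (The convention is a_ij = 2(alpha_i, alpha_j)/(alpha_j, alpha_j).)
A_5 ⊕ B_5

The diagram associated to this matrix has two connected components: the simple roots {alpha_3, alpha_7, alpha_8, alpha_9, alpha_10} form a chain of 5 nodes with single edges (A_5), and {alpha_1, alpha_2, alpha_4, alpha_5, alpha_6} form a chain of 5 nodes with a double edge at one end; the terminal node there is the unique short simple root (B_5). A semisimple Lie algebra decomposes uniquely as the direct sum of simple ideals, one per connected component of its Dynkin diagram, so g ≅ A_5 ⊕ B_5 (dimension 35 + 55 = 90).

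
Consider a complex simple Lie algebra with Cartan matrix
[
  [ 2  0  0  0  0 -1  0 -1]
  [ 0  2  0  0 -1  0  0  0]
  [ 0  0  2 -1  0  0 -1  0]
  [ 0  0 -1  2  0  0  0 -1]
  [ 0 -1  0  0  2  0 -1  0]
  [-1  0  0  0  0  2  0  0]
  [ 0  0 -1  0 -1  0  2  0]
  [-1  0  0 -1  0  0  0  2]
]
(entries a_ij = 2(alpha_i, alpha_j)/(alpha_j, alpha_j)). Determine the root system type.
The matrix has rank 8 with 2's on the diagonal. Reading the off-diagonal entries as Dynkin edges (a single edge where a_ij = a_ji = -1; a double or triple edge where a_ij * a_ji = 2 or 3), the diagram is a chain of 8 nodes with single edges (A_8). One simple-root ordering that puts it in standard form is (alpha_6, alpha_1, alpha_8, alpha_4, alpha_3, alpha_7, alpha_5, alpha_2). So the algebra is type A_8, i.e. sl(9).

A_8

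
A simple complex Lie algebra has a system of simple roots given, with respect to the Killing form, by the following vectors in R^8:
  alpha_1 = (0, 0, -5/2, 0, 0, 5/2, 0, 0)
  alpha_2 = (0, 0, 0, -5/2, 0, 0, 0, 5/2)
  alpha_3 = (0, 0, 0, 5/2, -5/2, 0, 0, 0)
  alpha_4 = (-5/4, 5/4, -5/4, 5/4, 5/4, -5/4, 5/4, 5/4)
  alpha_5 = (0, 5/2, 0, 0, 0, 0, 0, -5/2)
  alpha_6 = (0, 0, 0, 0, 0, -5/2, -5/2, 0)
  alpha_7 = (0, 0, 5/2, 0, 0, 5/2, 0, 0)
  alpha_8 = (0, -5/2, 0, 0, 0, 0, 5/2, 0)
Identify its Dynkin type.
type E_8

Compute the Cartan integers a_ij = 2(alpha_i, alpha_j)/(alpha_j, alpha_j); the resulting 8x8 Cartan matrix is
[[2, 0, 0, 0, 0, -1, 0, 0], [0, 2, -1, 0, -1, 0, 0, 0], [0, -1, 2, 0, 0, 0, 0, 0], [0, 0, 0, 2, 0, 0, -1, 0], [0, -1, 0, 0, 2, 0, 0, -1], [-1, 0, 0, 0, 0, 2, -1, -1], [0, 0, 0, -1, 0, -1, 2, 0], [0, 0, 0, 0, -1, -1, 0, 2]].
All simple roots have the same length, so the diagram is simply laced. The associated Dynkin diagram is a chain of 7 nodes with one extra node attached to the third node from one end (E_8), so the type is E_8.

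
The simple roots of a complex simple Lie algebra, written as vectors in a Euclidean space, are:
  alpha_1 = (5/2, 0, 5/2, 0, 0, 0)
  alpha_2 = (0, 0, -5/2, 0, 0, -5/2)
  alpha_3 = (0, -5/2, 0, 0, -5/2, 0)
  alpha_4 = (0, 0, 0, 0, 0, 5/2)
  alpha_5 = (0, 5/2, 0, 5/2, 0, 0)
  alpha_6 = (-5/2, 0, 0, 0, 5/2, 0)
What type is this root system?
B_6 (so(13))

Compute the Cartan integers a_ij = 2(alpha_i, alpha_j)/(alpha_j, alpha_j); the resulting 6x6 Cartan matrix is
[[2, -1, 0, 0, 0, -1], [-1, 2, 0, -2, 0, 0], [0, 0, 2, 0, -1, -1], [0, -1, 0, 2, 0, 0], [0, 0, -1, 0, 2, 0], [-1, 0, -1, 0, 0, 2]].
The roots have two lengths (squared-length ratio 2:1); the short ones are alpha_{4}. The associated Dynkin diagram is a chain of 6 nodes with a double edge at one end; the terminal node there is the unique short simple root (B_6), so the type is B_6 (the algebra so(13)).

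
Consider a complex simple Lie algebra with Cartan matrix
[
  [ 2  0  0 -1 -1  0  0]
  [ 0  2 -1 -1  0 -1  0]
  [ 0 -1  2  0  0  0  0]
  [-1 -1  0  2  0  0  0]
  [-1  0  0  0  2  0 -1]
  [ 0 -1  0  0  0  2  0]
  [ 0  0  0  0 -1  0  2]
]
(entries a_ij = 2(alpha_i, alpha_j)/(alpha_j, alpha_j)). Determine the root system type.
The matrix has rank 7 with 2's on the diagonal. Reading the off-diagonal entries as Dynkin edges (a single edge where a_ij = a_ji = -1; a double or triple edge where a_ij * a_ji = 2 or 3), the diagram is a chain of 5 nodes with a fork of two nodes at one end (D_7). One simple-root ordering that puts it in standard form is (alpha_7, alpha_5, alpha_1, alpha_4, alpha_2, alpha_3, alpha_6). So the algebra is type D_7, i.e. so(14).

D7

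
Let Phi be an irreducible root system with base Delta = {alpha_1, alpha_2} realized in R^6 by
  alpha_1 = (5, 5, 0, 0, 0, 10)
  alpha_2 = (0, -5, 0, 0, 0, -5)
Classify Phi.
Compute the Cartan integers a_ij = 2(alpha_i, alpha_j)/(alpha_j, alpha_j); the resulting 2x2 Cartan matrix is
[[2, -3], [-1, 2]].
The roots have two lengths (squared-length ratio 3:1); the short ones are alpha_{2}. The associated Dynkin diagram is two nodes joined by a triple edge (G_2), so the type is G_2.

G_2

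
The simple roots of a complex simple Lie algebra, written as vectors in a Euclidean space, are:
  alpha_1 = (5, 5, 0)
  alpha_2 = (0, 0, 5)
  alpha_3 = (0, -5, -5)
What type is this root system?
B_3

Compute the Cartan integers a_ij = 2(alpha_i, alpha_j)/(alpha_j, alpha_j); the resulting 3x3 Cartan matrix is
[[2, 0, -1], [0, 2, -1], [-1, -2, 2]].
The roots have two lengths (squared-length ratio 2:1); the short ones are alpha_{2}. The associated Dynkin diagram is a chain of 3 nodes with a double edge at one end; the terminal node there is the unique short simple root (B_3), so the type is B_3 (the algebra so(7)).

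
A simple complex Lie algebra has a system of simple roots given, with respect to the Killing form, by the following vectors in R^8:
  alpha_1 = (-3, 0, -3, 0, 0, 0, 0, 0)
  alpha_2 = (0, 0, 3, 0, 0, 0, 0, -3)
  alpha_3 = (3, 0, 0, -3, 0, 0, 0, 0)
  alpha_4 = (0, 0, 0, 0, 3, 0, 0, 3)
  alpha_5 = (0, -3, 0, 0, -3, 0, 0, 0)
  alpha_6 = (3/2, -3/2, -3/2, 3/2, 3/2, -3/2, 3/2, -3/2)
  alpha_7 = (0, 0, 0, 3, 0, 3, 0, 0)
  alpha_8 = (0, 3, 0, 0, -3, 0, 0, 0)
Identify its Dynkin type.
Compute the Cartan integers a_ij = 2(alpha_i, alpha_j)/(alpha_j, alpha_j); the resulting 8x8 Cartan matrix is
[[2, -1, -1, 0, 0, 0, 0, 0], [-1, 2, 0, -1, 0, 0, 0, 0], [-1, 0, 2, 0, 0, 0, -1, 0], [0, -1, 0, 2, -1, 0, 0, -1], [0, 0, 0, -1, 2, 0, 0, 0], [0, 0, 0, 0, 0, 2, 0, -1], [0, 0, -1, 0, 0, 0, 2, 0], [0, 0, 0, -1, 0, -1, 0, 2]].
All simple roots have the same length, so the diagram is simply laced. The associated Dynkin diagram is a chain of 7 nodes with one extra node attached to the third node from one end (E_8), so the type is E_8.

E8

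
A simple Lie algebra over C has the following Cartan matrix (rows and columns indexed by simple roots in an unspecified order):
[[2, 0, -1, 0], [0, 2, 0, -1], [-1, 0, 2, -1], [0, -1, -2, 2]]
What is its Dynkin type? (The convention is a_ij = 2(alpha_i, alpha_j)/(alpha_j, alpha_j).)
type F_4

The matrix has rank 4 with 2's on the diagonal. Reading the off-diagonal entries as Dynkin edges (a single edge where a_ij = a_ji = -1; a double or triple edge where a_ij * a_ji = 2 or 3), the diagram is a chain of 4 nodes with a double edge between the middle two (F_4). One simple-root ordering that puts it in standard form is (alpha_2, alpha_4, alpha_3, alpha_1). So the algebra is type F_4.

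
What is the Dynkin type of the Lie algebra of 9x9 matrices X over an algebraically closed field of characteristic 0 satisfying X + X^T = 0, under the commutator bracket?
This is so(9) with 9 odd, which has dimension 9(9-1)/2 = 36 and rank (9-1)/2 = 4. In the classification of classical Lie algebras, the orthogonal algebra so(2n+1) in an odd number of variables has type B_n; here n = 4, so the Dynkin diagram is a chain of 4 nodes with a double edge at one end; the terminal node there is the unique short simple root (B_4). Hence the type is B_4.

B_4 (so(9))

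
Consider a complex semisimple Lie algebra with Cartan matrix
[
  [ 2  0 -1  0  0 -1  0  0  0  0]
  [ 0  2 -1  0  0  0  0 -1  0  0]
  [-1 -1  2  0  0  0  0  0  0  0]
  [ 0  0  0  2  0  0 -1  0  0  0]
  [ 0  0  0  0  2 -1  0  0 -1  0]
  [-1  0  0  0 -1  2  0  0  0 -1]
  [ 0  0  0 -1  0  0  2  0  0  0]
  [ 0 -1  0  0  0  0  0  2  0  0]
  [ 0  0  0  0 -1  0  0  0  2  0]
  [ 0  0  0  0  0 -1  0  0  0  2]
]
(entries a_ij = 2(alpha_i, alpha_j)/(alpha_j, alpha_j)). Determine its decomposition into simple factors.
type A_2 ⊕ type E_8

The diagram associated to this matrix has two connected components: the simple roots {alpha_4, alpha_7} form a chain of 2 nodes with single edges (A_2), and {alpha_1, alpha_2, alpha_3, alpha_5, alpha_6, alpha_8, alpha_9, alpha_10} form a chain of 7 nodes with one extra node attached to the third node from one end (E_8). A semisimple Lie algebra decomposes uniquely as the direct sum of simple ideals, one per connected component of its Dynkin diagram, so g ≅ A_2 ⊕ E_8 (dimension 8 + 248 = 256).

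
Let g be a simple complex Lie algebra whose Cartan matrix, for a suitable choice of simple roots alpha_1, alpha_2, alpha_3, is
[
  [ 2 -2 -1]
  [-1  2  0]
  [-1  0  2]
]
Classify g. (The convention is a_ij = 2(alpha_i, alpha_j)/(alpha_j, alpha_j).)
The matrix has rank 3 with 2's on the diagonal. Reading the off-diagonal entries as Dynkin edges (a single edge where a_ij = a_ji = -1; a double or triple edge where a_ij * a_ji = 2 or 3), the diagram is a chain of 3 nodes with a double edge at one end; the terminal node there is the unique short simple root (B_3). One simple-root ordering that puts it in standard form is (alpha_3, alpha_1, alpha_2). So the algebra is type B_3, i.e. so(7).

B3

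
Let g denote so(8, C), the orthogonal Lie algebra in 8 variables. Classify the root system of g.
This is so(8) with 8 even, which has dimension 8(8-1)/2 = 28 and rank 8/2 = 4. In the classification of classical Lie algebras, the orthogonal algebra so(2n) in an even number of variables has type D_n; here n = 4, so the Dynkin diagram is a chain of 2 nodes with a fork of two nodes at one end (D_4). Hence the type is D_4.

D_4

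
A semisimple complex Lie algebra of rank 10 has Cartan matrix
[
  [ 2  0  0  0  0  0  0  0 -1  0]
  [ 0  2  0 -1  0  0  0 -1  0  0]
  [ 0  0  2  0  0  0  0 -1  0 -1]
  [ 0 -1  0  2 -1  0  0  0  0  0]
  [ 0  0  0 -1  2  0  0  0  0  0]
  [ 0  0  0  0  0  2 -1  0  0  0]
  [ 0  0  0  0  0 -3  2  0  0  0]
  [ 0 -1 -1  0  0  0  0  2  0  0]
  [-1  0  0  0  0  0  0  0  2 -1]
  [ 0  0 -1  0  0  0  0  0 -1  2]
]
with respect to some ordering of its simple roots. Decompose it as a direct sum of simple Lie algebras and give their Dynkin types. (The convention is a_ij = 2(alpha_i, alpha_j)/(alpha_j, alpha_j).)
A_8 ⊕ G_2

The diagram associated to this matrix has two connected components: the simple roots {alpha_1, alpha_2, alpha_3, alpha_4, alpha_5, alpha_8, alpha_9, alpha_10} form a chain of 8 nodes with single edges (A_8), and {alpha_6, alpha_7} form two nodes joined by a triple edge (G_2). A semisimple Lie algebra decomposes uniquely as the direct sum of simple ideals, one per connected component of its Dynkin diagram, so g ≅ A_8 ⊕ G_2 (dimension 80 + 14 = 94).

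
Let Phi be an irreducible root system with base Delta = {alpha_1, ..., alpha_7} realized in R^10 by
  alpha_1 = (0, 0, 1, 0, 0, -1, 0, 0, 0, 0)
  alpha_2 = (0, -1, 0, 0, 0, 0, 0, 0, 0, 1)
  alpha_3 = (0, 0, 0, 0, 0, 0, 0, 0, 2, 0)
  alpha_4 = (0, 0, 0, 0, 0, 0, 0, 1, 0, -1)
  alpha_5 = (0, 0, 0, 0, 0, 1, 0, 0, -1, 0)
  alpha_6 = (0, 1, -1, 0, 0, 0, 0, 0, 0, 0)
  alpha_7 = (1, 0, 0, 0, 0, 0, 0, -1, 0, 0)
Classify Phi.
C7

Compute the Cartan integers a_ij = 2(alpha_i, alpha_j)/(alpha_j, alpha_j); the resulting 7x7 Cartan matrix is
[[2, 0, 0, 0, -1, -1, 0], [0, 2, 0, -1, 0, -1, 0], [0, 0, 2, 0, -2, 0, 0], [0, -1, 0, 2, 0, 0, -1], [-1, 0, -1, 0, 2, 0, 0], [-1, -1, 0, 0, 0, 2, 0], [0, 0, 0, -1, 0, 0, 2]].
The roots have two lengths (squared-length ratio 2:1); the short ones are alpha_{1,2,4,5,6,7}. The associated Dynkin diagram is a chain of 7 nodes with a double edge at one end; the terminal node there is the unique long simple root (C_7), so the type is C_7 (the algebra sp(14)).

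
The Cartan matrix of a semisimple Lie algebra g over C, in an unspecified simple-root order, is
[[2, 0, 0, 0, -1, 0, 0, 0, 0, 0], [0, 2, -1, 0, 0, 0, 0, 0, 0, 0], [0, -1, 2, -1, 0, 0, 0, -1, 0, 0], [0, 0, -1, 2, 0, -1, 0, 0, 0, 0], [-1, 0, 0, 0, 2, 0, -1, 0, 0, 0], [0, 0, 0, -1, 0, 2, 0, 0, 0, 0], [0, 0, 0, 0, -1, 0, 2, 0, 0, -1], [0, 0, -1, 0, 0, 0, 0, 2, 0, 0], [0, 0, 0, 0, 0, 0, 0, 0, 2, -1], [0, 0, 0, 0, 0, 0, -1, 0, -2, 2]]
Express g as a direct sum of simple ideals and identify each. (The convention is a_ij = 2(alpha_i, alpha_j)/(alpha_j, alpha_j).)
The diagram associated to this matrix has two connected components: the simple roots {alpha_1, alpha_5, alpha_7, alpha_9, alpha_10} form a chain of 5 nodes with a double edge at one end; the terminal node there is the unique short simple root (B_5), and {alpha_2, alpha_3, alpha_4, alpha_6, alpha_8} form a chain of 3 nodes with a fork of two nodes at one end (D_5). A semisimple Lie algebra decomposes uniquely as the direct sum of simple ideals, one per connected component of its Dynkin diagram, so g ≅ B_5 ⊕ D_5 (dimension 55 + 45 = 100).

B_5 (so(11)) + D_5 (so(10))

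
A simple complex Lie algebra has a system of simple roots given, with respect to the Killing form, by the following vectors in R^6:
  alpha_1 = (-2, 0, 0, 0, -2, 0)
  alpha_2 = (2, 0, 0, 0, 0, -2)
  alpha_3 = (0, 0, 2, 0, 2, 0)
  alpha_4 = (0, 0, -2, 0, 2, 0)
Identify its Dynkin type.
Compute the Cartan integers a_ij = 2(alpha_i, alpha_j)/(alpha_j, alpha_j); the resulting 4x4 Cartan matrix is
[[2, -1, -1, -1], [-1, 2, 0, 0], [-1, 0, 2, 0], [-1, 0, 0, 2]].
All simple roots have the same length, so the diagram is simply laced. The associated Dynkin diagram is a chain of 2 nodes with a fork of two nodes at one end (D_4), so the type is D_4 (the algebra so(8)).

type D_4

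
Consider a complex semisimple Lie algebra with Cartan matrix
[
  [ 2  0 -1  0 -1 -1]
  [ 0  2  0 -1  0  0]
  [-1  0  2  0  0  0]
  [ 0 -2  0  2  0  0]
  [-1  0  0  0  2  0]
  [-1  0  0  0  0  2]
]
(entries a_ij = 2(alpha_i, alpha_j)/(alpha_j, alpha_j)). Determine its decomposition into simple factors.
The diagram associated to this matrix has two connected components: the simple roots {alpha_2, alpha_4} form a chain of 2 nodes with a double edge at one end; the terminal node there is the unique short simple root (B_2), and {alpha_1, alpha_3, alpha_5, alpha_6} form a chain of 2 nodes with a fork of two nodes at one end (D_4). A semisimple Lie algebra decomposes uniquely as the direct sum of simple ideals, one per connected component of its Dynkin diagram, so g ≅ B_2 ⊕ D_4 (dimension 10 + 28 = 38).

B2 + D4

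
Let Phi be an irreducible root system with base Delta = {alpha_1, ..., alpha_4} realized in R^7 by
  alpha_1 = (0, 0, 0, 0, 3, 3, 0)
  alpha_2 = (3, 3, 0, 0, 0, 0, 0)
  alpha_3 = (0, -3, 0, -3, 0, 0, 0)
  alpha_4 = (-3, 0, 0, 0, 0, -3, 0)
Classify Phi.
Compute the Cartan integers a_ij = 2(alpha_i, alpha_j)/(alpha_j, alpha_j); the resulting 4x4 Cartan matrix is
[[2, 0, 0, -1], [0, 2, -1, -1], [0, -1, 2, 0], [-1, -1, 0, 2]].
All simple roots have the same length, so the diagram is simply laced. The associated Dynkin diagram is a chain of 4 nodes with single edges (A_4), so the type is A_4 (the algebra sl(5)).

A_4 (sl(5))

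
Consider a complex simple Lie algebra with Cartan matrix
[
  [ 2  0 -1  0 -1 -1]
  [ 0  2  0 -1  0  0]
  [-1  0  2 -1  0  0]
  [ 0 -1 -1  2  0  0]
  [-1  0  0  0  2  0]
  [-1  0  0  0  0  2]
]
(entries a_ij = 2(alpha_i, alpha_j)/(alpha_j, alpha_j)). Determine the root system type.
The matrix has rank 6 with 2's on the diagonal. Reading the off-diagonal entries as Dynkin edges (a single edge where a_ij = a_ji = -1; a double or triple edge where a_ij * a_ji = 2 or 3), the diagram is a chain of 4 nodes with a fork of two nodes at one end (D_6). One simple-root ordering that puts it in standard form is (alpha_2, alpha_4, alpha_3, alpha_1, alpha_6, alpha_5). So the algebra is type D_6, i.e. so(12).

type D_6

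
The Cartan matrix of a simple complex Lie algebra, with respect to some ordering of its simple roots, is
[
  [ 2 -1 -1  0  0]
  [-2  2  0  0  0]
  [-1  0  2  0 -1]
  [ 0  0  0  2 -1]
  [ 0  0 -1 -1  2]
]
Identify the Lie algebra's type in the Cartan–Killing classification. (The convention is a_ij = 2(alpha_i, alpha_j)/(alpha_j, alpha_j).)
The matrix has rank 5 with 2's on the diagonal. Reading the off-diagonal entries as Dynkin edges (a single edge where a_ij = a_ji = -1; a double or triple edge where a_ij * a_ji = 2 or 3), the diagram is a chain of 5 nodes with a double edge at one end; the terminal node there is the unique long simple root (C_5). One simple-root ordering that puts it in standard form is (alpha_4, alpha_5, alpha_3, alpha_1, alpha_2). So the algebra is type C_5, i.e. sp(10).

type C_5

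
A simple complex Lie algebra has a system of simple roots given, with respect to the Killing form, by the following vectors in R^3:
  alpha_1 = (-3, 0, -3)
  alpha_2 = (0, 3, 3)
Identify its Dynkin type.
A2

Compute the Cartan integers a_ij = 2(alpha_i, alpha_j)/(alpha_j, alpha_j); the resulting 2x2 Cartan matrix is
[[2, -1], [-1, 2]].
All simple roots have the same length, so the diagram is simply laced. The associated Dynkin diagram is a chain of 2 nodes with single edges (A_2), so the type is A_2 (the algebra sl(3)).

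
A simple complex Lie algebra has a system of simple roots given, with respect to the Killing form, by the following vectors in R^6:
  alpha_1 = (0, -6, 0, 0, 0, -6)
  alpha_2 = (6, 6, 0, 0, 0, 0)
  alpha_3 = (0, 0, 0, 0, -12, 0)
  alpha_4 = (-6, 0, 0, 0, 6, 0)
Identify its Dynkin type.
C_4

Compute the Cartan integers a_ij = 2(alpha_i, alpha_j)/(alpha_j, alpha_j); the resulting 4x4 Cartan matrix is
[[2, -1, 0, 0], [-1, 2, 0, -1], [0, 0, 2, -2], [0, -1, -1, 2]].
The roots have two lengths (squared-length ratio 2:1); the short ones are alpha_{1,2,4}. The associated Dynkin diagram is a chain of 4 nodes with a double edge at one end; the terminal node there is the unique long simple root (C_4), so the type is C_4 (the algebra sp(8)).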